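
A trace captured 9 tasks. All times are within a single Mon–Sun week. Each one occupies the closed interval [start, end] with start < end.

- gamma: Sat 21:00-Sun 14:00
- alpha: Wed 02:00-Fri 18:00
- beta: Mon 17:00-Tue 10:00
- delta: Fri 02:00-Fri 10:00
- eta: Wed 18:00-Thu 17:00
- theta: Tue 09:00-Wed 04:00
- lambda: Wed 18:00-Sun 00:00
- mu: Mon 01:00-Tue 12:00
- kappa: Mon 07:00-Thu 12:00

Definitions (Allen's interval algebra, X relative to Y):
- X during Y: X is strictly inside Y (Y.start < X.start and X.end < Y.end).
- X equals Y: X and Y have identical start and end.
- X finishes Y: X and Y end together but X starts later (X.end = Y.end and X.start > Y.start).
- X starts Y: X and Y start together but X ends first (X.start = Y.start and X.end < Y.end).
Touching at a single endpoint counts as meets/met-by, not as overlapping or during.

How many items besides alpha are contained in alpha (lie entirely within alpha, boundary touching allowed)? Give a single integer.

Target alpha = [Wed 02:00, Fri 18:00].
beta [Mon 17:00, Tue 10:00] → before → no.
delta [Fri 02:00, Fri 10:00] → during → counts.
eta [Wed 18:00, Thu 17:00] → during → counts.
gamma [Sat 21:00, Sun 14:00] → after → no.
kappa [Mon 07:00, Thu 12:00] → overlaps → no.
lambda [Wed 18:00, Sun 00:00] → overlapped-by → no.
mu [Mon 01:00, Tue 12:00] → before → no.
theta [Tue 09:00, Wed 04:00] → overlaps → no.
Total: 2.

2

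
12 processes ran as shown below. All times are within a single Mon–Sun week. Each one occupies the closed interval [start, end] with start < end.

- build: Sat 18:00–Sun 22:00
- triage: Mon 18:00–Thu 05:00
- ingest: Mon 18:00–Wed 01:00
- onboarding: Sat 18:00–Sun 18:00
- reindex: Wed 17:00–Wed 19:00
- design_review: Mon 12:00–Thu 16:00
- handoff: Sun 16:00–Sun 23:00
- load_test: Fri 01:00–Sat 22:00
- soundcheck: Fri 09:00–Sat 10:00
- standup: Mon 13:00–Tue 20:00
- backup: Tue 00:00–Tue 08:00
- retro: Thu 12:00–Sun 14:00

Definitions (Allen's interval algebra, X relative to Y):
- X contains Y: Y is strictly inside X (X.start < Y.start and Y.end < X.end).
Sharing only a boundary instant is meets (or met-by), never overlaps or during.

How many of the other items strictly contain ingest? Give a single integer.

Target ingest = [Mon 18:00, Wed 01:00].
backup [Tue 00:00, Tue 08:00] → during → no.
build [Sat 18:00, Sun 22:00] → after → no.
design_review [Mon 12:00, Thu 16:00] → contains → counts.
handoff [Sun 16:00, Sun 23:00] → after → no.
load_test [Fri 01:00, Sat 22:00] → after → no.
onboarding [Sat 18:00, Sun 18:00] → after → no.
reindex [Wed 17:00, Wed 19:00] → after → no.
retro [Thu 12:00, Sun 14:00] → after → no.
soundcheck [Fri 09:00, Sat 10:00] → after → no.
standup [Mon 13:00, Tue 20:00] → overlaps → no.
triage [Mon 18:00, Thu 05:00] → started-by → no.
Total: 1.

1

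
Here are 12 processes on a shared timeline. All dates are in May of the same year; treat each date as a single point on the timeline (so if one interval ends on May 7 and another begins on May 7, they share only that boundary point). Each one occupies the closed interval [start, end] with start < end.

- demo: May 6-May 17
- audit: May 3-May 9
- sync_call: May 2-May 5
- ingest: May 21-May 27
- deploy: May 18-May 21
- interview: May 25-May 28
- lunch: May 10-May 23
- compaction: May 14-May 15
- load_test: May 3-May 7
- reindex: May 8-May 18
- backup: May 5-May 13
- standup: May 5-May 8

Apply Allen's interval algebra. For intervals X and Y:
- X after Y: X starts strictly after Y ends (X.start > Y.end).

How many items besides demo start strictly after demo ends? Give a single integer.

Target demo = [May 6, May 17].
audit [May 3, May 9] → overlaps → no.
backup [May 5, May 13] → overlaps → no.
compaction [May 14, May 15] → during → no.
deploy [May 18, May 21] → after → counts.
ingest [May 21, May 27] → after → counts.
interview [May 25, May 28] → after → counts.
load_test [May 3, May 7] → overlaps → no.
lunch [May 10, May 23] → overlapped-by → no.
reindex [May 8, May 18] → overlapped-by → no.
standup [May 5, May 8] → overlaps → no.
sync_call [May 2, May 5] → before → no.
Total: 3.

3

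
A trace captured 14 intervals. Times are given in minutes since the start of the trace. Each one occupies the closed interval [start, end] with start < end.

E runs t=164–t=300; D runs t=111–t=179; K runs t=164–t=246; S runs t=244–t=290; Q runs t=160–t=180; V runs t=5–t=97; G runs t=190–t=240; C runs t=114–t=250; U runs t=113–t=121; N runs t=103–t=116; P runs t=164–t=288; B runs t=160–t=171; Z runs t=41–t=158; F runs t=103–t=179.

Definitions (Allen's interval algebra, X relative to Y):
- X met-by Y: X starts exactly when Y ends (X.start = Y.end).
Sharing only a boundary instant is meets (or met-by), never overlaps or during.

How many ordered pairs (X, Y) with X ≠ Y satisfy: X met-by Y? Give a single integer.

0

Checking all 182 ordered pairs for relation 'met-by'; matching pairs in alphabetical order:
No pair satisfies it.
Count: 0.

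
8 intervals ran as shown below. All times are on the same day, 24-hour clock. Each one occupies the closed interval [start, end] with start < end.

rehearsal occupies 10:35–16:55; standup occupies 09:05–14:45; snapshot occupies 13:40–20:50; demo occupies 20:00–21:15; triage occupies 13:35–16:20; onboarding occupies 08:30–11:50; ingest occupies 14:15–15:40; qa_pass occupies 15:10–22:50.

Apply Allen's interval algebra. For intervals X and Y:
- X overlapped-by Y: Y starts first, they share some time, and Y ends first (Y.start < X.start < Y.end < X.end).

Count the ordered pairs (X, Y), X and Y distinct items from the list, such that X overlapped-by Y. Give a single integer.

13

Checking all 56 ordered pairs for relation 'overlapped-by'; matching pairs in alphabetical order:
(demo, snapshot): demo overlapped-by snapshot ✓
(ingest, standup): ingest overlapped-by standup ✓
(qa_pass, ingest): qa_pass overlapped-by ingest ✓
(qa_pass, rehearsal): qa_pass overlapped-by rehearsal ✓
(qa_pass, snapshot): qa_pass overlapped-by snapshot ✓
(qa_pass, triage): qa_pass overlapped-by triage ✓
(rehearsal, onboarding): rehearsal overlapped-by onboarding ✓
(rehearsal, standup): rehearsal overlapped-by standup ✓
(snapshot, rehearsal): snapshot overlapped-by rehearsal ✓
(snapshot, standup): snapshot overlapped-by standup ✓
(snapshot, triage): snapshot overlapped-by triage ✓
(standup, onboarding): standup overlapped-by onboarding ✓
(triage, standup): triage overlapped-by standup ✓
Count: 13.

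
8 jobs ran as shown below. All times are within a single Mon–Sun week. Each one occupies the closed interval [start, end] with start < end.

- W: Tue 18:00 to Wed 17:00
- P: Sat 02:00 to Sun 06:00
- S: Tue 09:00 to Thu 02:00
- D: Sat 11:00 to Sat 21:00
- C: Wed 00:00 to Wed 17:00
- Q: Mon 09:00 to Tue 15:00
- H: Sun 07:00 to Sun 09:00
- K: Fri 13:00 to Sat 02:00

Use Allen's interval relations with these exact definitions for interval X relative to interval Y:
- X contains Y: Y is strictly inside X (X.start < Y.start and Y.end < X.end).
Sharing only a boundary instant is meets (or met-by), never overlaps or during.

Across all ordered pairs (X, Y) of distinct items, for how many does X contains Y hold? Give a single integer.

Checking all 56 ordered pairs for relation 'contains'; matching pairs in alphabetical order:
(P, D): P contains D ✓
(S, C): S contains C ✓
(S, W): S contains W ✓
Count: 3.

3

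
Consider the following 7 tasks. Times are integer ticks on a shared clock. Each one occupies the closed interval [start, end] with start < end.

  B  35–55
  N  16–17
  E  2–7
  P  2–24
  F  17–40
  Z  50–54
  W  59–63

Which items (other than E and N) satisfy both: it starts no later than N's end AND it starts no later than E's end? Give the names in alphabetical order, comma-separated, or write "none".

Conditions: its start is no later than N's end (X.start <= 17) AND its start is no later than E's end (X.start <= 7).
B: start 35 <= 17? ✗; start 35 <= 7? ✗ → no.
F: start 17 <= 17? ✓; start 17 <= 7? ✗ → no.
P: start 2 <= 17? ✓; start 2 <= 7? ✓ → yes.
W: start 59 <= 17? ✗; start 59 <= 7? ✗ → no.
Z: start 50 <= 17? ✗; start 50 <= 7? ✗ → no.
Result: P.

P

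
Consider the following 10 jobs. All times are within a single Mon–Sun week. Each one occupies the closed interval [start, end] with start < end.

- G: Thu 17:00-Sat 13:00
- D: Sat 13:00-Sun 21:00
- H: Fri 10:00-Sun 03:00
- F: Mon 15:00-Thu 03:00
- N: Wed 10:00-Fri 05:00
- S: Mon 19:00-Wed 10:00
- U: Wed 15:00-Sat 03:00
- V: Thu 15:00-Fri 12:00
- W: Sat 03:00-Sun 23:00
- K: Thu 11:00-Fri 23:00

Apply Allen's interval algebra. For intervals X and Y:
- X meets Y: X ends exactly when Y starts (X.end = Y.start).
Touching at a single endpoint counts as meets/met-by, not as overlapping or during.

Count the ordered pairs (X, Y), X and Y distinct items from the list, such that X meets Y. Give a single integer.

3

Checking all 90 ordered pairs for relation 'meets'; matching pairs in alphabetical order:
(G, D): G meets D ✓
(S, N): S meets N ✓
(U, W): U meets W ✓
Count: 3.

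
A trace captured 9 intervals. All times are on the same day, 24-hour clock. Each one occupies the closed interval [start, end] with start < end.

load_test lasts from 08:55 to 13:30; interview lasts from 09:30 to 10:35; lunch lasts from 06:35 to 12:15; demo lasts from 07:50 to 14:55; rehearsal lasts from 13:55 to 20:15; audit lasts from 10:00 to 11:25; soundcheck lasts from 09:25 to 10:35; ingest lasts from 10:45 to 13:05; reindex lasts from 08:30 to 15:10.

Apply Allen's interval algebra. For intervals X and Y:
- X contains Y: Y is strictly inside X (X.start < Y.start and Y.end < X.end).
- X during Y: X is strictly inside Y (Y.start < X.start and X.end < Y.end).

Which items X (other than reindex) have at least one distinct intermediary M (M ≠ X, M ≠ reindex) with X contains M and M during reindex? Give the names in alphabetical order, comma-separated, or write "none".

demo, load_test, lunch

Target reindex = [08:30, 15:10].
Intermediaries M with M during reindex: audit, ingest, interview, load_test, soundcheck.
Via audit — items with X contains audit: demo, load_test, lunch.
Via ingest — items with X contains ingest: demo, load_test.
Via interview — items with X contains interview: demo, load_test, lunch.
Via load_test — items with X contains load_test: demo.
Via soundcheck — items with X contains soundcheck: demo, load_test, lunch.
Union: demo, load_test, lunch.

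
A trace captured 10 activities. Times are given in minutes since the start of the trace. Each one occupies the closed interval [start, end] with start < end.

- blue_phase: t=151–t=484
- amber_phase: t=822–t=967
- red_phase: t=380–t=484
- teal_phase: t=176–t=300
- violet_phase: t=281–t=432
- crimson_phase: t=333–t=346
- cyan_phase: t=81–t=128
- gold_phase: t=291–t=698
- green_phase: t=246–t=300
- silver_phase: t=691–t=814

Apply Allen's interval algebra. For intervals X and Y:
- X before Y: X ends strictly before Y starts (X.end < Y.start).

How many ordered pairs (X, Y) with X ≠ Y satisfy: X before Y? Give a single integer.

Checking all 90 ordered pairs for relation 'before'; matching pairs in alphabetical order:
(blue_phase, amber_phase): blue_phase before amber_phase ✓
(blue_phase, silver_phase): blue_phase before silver_phase ✓
(crimson_phase, amber_phase): crimson_phase before amber_phase ✓
(crimson_phase, red_phase): crimson_phase before red_phase ✓
(crimson_phase, silver_phase): crimson_phase before silver_phase ✓
(cyan_phase, amber_phase): cyan_phase before amber_phase ✓
(cyan_phase, blue_phase): cyan_phase before blue_phase ✓
(cyan_phase, crimson_phase): cyan_phase before crimson_phase ✓
(cyan_phase, gold_phase): cyan_phase before gold_phase ✓
(cyan_phase, green_phase): cyan_phase before green_phase ✓
(cyan_phase, red_phase): cyan_phase before red_phase ✓
(cyan_phase, silver_phase): cyan_phase before silver_phase ✓
(cyan_phase, teal_phase): cyan_phase before teal_phase ✓
(cyan_phase, violet_phase): cyan_phase before violet_phase ✓
(gold_phase, amber_phase): gold_phase before amber_phase ✓
(green_phase, amber_phase): green_phase before amber_phase ✓
(green_phase, crimson_phase): green_phase before crimson_phase ✓
(green_phase, red_phase): green_phase before red_phase ✓
(green_phase, silver_phase): green_phase before silver_phase ✓
(red_phase, amber_phase): red_phase before amber_phase ✓
(red_phase, silver_phase): red_phase before silver_phase ✓
(silver_phase, amber_phase): silver_phase before amber_phase ✓
(teal_phase, amber_phase): teal_phase before amber_phase ✓
(teal_phase, crimson_phase): teal_phase before crimson_phase ✓
... plus 4 further pairs not listed.
Count: 28.

28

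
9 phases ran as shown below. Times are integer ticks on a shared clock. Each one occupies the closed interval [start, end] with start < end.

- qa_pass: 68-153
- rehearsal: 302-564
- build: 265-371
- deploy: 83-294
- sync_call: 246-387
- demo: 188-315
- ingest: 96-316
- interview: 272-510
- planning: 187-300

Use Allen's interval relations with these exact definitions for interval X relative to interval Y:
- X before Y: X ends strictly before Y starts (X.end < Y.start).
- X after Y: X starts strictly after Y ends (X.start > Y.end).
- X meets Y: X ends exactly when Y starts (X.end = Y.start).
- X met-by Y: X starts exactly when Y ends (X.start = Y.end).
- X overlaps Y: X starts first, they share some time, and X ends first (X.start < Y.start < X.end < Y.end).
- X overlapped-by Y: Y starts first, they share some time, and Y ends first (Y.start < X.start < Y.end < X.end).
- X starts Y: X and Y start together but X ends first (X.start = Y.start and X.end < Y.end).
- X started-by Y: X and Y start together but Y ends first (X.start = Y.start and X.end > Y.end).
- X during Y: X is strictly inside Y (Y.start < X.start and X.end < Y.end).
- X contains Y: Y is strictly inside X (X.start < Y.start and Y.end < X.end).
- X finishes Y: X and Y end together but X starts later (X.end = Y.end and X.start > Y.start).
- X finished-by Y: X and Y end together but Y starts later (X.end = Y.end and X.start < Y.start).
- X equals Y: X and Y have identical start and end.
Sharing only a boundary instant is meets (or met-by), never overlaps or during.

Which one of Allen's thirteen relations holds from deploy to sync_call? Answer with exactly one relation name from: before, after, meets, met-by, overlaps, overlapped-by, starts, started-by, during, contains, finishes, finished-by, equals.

overlaps

deploy = [83, 294]; sync_call = [246, 387].
Compare endpoints: deploy.start < sync_call.start, deploy.start < sync_call.end, deploy.end > sync_call.start, deploy.end < sync_call.end.
That pattern is 'overlaps'.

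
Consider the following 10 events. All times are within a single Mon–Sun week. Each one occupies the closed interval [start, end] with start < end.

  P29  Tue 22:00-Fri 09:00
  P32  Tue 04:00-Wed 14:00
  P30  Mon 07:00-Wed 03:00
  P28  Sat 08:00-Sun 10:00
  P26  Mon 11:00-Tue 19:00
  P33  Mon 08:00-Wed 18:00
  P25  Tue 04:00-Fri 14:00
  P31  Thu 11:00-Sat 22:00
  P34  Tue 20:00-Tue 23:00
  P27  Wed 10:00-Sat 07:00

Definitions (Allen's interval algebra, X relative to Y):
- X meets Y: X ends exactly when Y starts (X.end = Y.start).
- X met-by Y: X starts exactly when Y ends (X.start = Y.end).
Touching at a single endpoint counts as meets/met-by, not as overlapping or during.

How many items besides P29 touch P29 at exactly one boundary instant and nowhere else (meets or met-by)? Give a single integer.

0

Target P29 = [Tue 22:00, Fri 09:00].
P25 [Tue 04:00, Fri 14:00] → contains → no.
P26 [Mon 11:00, Tue 19:00] → before → no.
P27 [Wed 10:00, Sat 07:00] → overlapped-by → no.
P28 [Sat 08:00, Sun 10:00] → after → no.
P30 [Mon 07:00, Wed 03:00] → overlaps → no.
P31 [Thu 11:00, Sat 22:00] → overlapped-by → no.
P32 [Tue 04:00, Wed 14:00] → overlaps → no.
P33 [Mon 08:00, Wed 18:00] → overlaps → no.
P34 [Tue 20:00, Tue 23:00] → overlaps → no.
Total: 0.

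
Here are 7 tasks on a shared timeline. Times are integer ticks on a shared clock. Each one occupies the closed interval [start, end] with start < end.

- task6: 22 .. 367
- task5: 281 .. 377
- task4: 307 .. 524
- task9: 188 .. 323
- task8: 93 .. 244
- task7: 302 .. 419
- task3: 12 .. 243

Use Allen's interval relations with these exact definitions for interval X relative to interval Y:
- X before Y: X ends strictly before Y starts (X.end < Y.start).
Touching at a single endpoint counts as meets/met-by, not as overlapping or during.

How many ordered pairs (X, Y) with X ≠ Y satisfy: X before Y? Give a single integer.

6

Checking all 42 ordered pairs for relation 'before'; matching pairs in alphabetical order:
(task3, task4): task3 before task4 ✓
(task3, task5): task3 before task5 ✓
(task3, task7): task3 before task7 ✓
(task8, task4): task8 before task4 ✓
(task8, task5): task8 before task5 ✓
(task8, task7): task8 before task7 ✓
Count: 6.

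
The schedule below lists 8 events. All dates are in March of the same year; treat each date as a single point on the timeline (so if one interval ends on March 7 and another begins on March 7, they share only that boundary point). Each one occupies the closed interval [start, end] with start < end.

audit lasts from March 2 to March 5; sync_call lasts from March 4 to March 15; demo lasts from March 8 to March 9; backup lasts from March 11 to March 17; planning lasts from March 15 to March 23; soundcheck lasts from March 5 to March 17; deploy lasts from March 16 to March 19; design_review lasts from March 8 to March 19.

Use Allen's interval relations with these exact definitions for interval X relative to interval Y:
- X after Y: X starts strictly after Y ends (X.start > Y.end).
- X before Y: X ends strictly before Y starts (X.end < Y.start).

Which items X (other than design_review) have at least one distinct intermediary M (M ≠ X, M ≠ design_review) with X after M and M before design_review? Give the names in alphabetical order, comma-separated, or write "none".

backup, demo, deploy, planning

Target design_review = [March 8, March 19].
Intermediaries M with M before design_review: audit.
Via audit — items with X after audit: backup, demo, deploy, planning.
Union: backup, demo, deploy, planning.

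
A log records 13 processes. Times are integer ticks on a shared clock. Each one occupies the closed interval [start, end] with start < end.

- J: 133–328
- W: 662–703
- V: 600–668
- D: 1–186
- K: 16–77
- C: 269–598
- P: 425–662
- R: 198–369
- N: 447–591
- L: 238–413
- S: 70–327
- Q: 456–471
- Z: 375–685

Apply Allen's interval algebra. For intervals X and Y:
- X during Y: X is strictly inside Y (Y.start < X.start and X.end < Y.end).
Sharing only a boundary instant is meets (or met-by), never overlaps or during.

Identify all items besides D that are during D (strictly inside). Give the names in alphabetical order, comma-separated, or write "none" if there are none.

K

Target D = [1, 186].
C [269, 598] → after → no.
J [133, 328] → overlapped-by → no.
K [16, 77] → during → yes.
L [238, 413] → after → no.
N [447, 591] → after → no.
P [425, 662] → after → no.
Q [456, 471] → after → no.
R [198, 369] → after → no.
S [70, 327] → overlapped-by → no.
V [600, 668] → after → no.
W [662, 703] → after → no.
Z [375, 685] → after → no.
Result: K.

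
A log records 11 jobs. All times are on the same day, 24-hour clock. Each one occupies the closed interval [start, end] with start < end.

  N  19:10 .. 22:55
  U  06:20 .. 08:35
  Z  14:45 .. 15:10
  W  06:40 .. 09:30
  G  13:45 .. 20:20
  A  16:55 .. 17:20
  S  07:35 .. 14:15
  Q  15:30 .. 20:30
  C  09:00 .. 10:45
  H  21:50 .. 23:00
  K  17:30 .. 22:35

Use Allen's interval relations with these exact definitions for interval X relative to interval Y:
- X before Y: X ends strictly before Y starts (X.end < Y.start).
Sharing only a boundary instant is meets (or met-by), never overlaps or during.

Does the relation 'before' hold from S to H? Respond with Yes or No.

Yes

S = [07:35, 14:15], H = [21:50, 23:00].
Actual relation of S to H: before.
Asked whether 'before' holds → Yes.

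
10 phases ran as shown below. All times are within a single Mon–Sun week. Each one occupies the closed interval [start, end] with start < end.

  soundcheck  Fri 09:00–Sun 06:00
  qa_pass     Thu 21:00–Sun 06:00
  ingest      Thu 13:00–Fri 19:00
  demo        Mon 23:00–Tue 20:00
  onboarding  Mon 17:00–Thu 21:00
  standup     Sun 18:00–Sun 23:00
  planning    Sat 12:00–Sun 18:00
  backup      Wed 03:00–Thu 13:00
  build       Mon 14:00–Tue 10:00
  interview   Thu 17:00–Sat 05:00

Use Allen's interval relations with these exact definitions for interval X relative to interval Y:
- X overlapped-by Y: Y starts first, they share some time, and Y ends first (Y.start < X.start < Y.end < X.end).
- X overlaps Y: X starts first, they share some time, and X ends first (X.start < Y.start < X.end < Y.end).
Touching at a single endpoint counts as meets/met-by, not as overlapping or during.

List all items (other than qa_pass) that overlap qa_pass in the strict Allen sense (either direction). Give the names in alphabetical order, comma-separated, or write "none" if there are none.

ingest, interview, planning

Target qa_pass = [Thu 21:00, Sun 06:00].
backup [Wed 03:00, Thu 13:00] → before → no.
build [Mon 14:00, Tue 10:00] → before → no.
demo [Mon 23:00, Tue 20:00] → before → no.
ingest [Thu 13:00, Fri 19:00] → overlaps → yes.
interview [Thu 17:00, Sat 05:00] → overlaps → yes.
onboarding [Mon 17:00, Thu 21:00] → meets → no.
planning [Sat 12:00, Sun 18:00] → overlapped-by → yes.
soundcheck [Fri 09:00, Sun 06:00] → finishes → no.
standup [Sun 18:00, Sun 23:00] → after → no.
Result: ingest, interview, planning.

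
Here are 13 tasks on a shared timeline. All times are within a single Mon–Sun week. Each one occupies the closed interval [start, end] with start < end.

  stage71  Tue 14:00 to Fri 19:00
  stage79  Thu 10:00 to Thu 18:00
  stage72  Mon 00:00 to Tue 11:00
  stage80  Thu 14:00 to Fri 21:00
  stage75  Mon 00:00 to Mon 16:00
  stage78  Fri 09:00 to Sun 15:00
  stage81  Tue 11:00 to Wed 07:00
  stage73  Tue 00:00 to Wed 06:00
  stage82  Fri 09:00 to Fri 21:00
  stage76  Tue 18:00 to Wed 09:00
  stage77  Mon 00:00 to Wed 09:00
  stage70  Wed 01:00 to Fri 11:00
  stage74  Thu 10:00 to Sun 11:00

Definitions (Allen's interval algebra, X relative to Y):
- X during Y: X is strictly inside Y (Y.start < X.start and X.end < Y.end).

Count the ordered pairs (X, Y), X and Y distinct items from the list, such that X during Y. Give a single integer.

Checking all 156 ordered pairs for relation 'during'; matching pairs in alphabetical order:
(stage70, stage71): stage70 during stage71 ✓
(stage73, stage77): stage73 during stage77 ✓
(stage76, stage71): stage76 during stage71 ✓
(stage79, stage70): stage79 during stage70 ✓
(stage79, stage71): stage79 during stage71 ✓
(stage80, stage74): stage80 during stage74 ✓
(stage81, stage77): stage81 during stage77 ✓
(stage82, stage74): stage82 during stage74 ✓
Count: 8.

8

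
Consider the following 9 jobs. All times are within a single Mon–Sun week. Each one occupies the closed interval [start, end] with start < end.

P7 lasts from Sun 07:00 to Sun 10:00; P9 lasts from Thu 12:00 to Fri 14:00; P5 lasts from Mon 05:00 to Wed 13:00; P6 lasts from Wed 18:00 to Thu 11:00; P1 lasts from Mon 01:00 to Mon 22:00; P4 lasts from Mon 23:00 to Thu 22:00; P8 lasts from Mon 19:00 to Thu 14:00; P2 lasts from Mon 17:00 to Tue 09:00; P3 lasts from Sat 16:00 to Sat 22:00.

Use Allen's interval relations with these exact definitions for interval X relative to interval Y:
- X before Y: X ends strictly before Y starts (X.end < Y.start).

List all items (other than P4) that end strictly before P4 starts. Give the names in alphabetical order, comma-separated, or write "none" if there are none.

Target P4 = [Mon 23:00, Thu 22:00].
P1 [Mon 01:00, Mon 22:00] → before → yes.
P2 [Mon 17:00, Tue 09:00] → overlaps → no.
P3 [Sat 16:00, Sat 22:00] → after → no.
P5 [Mon 05:00, Wed 13:00] → overlaps → no.
P6 [Wed 18:00, Thu 11:00] → during → no.
P7 [Sun 07:00, Sun 10:00] → after → no.
P8 [Mon 19:00, Thu 14:00] → overlaps → no.
P9 [Thu 12:00, Fri 14:00] → overlapped-by → no.
Result: P1.

P1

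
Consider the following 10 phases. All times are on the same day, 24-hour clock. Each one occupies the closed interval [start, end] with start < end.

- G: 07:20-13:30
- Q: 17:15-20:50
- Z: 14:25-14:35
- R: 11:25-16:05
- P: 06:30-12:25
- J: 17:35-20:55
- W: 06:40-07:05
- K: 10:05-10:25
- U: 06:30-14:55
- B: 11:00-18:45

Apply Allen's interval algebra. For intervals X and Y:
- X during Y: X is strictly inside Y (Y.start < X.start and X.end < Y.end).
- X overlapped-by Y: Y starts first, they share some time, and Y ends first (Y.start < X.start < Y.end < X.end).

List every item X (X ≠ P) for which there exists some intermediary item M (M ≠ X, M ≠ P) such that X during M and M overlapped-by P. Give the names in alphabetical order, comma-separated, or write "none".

Target P = [06:30, 12:25].
Intermediaries M with M overlapped-by P: B, G, R.
Via B — items with X during B: R, Z.
Via G — items with X during G: K.
Via R — items with X during R: Z.
Union: K, R, Z.

K, R, Z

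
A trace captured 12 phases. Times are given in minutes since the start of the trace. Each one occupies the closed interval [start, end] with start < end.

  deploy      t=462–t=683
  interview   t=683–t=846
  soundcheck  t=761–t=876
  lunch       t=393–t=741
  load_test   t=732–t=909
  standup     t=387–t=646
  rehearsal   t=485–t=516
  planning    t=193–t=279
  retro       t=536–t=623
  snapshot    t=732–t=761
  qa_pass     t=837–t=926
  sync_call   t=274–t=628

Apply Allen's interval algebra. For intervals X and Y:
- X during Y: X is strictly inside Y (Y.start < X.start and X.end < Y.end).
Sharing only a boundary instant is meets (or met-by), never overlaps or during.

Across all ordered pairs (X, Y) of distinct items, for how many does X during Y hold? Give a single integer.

11

Checking all 132 ordered pairs for relation 'during'; matching pairs in alphabetical order:
(deploy, lunch): deploy during lunch ✓
(rehearsal, deploy): rehearsal during deploy ✓
(rehearsal, lunch): rehearsal during lunch ✓
(rehearsal, standup): rehearsal during standup ✓
(rehearsal, sync_call): rehearsal during sync_call ✓
(retro, deploy): retro during deploy ✓
(retro, lunch): retro during lunch ✓
(retro, standup): retro during standup ✓
(retro, sync_call): retro during sync_call ✓
(snapshot, interview): snapshot during interview ✓
(soundcheck, load_test): soundcheck during load_test ✓
Count: 11.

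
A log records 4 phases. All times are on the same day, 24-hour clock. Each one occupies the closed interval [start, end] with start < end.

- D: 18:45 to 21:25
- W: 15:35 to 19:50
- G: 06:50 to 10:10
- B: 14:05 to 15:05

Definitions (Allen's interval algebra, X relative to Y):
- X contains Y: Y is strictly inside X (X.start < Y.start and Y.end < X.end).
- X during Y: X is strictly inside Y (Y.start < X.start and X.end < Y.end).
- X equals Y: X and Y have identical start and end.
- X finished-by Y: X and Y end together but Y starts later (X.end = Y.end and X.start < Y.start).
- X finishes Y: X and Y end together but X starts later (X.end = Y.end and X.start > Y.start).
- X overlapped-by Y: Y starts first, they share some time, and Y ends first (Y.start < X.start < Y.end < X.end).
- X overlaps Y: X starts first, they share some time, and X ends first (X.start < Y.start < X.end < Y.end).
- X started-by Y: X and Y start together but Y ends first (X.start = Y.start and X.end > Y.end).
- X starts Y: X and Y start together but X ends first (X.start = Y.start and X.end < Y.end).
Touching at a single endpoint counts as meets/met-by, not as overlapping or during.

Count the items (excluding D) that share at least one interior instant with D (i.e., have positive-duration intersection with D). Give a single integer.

1

Target D = [18:45, 21:25].
B [14:05, 15:05] → before → no.
G [06:50, 10:10] → before → no.
W [15:35, 19:50] → overlaps → counts.
Total: 1.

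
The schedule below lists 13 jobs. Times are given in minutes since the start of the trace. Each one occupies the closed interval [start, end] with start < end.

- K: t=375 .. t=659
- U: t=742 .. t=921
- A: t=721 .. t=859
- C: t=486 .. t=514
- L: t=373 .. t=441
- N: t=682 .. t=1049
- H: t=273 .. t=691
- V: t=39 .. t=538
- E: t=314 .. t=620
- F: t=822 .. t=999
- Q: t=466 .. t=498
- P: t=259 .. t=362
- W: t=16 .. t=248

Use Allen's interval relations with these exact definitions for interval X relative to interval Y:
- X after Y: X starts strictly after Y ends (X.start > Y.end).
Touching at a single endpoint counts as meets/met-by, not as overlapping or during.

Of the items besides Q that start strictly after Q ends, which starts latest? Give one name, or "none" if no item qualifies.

F

Target Q = [t=466, t=498].
A [t=721, t=859] → after → candidate.
C [t=486, t=514] → overlapped-by → excluded.
E [t=314, t=620] → contains → excluded.
F [t=822, t=999] → after → candidate.
H [t=273, t=691] → contains → excluded.
K [t=375, t=659] → contains → excluded.
L [t=373, t=441] → before → excluded.
N [t=682, t=1049] → after → candidate.
P [t=259, t=362] → before → excluded.
U [t=742, t=921] → after → candidate.
V [t=39, t=538] → contains → excluded.
W [t=16, t=248] → before → excluded.
Among candidates, latest start is t=822 → F.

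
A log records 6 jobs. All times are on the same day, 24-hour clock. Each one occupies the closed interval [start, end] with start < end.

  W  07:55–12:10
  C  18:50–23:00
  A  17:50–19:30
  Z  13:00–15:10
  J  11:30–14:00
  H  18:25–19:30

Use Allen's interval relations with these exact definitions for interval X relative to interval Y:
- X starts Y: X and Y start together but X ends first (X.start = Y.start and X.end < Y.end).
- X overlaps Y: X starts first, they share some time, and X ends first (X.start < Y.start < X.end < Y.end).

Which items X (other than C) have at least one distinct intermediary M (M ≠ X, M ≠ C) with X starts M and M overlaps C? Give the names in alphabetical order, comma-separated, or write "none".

none

Target C = [18:50, 23:00].
Intermediaries M with M overlaps C: A, H.
Via A — items with X starts A: none.
Via H — items with X starts H: none.
Union: none.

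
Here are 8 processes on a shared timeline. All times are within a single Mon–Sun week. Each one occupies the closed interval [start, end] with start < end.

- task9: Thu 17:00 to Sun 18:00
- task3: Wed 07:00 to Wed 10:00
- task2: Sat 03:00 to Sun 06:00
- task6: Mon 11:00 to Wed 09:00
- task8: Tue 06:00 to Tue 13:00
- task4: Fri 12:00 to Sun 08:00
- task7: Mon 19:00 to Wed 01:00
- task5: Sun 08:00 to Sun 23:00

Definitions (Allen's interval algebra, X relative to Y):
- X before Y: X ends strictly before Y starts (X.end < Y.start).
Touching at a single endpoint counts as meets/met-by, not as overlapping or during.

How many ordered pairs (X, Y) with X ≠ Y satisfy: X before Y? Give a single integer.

19

Checking all 56 ordered pairs for relation 'before'; matching pairs in alphabetical order:
(task2, task5): task2 before task5 ✓
(task3, task2): task3 before task2 ✓
(task3, task4): task3 before task4 ✓
(task3, task5): task3 before task5 ✓
(task3, task9): task3 before task9 ✓
(task6, task2): task6 before task2 ✓
(task6, task4): task6 before task4 ✓
(task6, task5): task6 before task5 ✓
(task6, task9): task6 before task9 ✓
(task7, task2): task7 before task2 ✓
(task7, task3): task7 before task3 ✓
(task7, task4): task7 before task4 ✓
(task7, task5): task7 before task5 ✓
(task7, task9): task7 before task9 ✓
(task8, task2): task8 before task2 ✓
(task8, task3): task8 before task3 ✓
(task8, task4): task8 before task4 ✓
(task8, task5): task8 before task5 ✓
(task8, task9): task8 before task9 ✓
Count: 19.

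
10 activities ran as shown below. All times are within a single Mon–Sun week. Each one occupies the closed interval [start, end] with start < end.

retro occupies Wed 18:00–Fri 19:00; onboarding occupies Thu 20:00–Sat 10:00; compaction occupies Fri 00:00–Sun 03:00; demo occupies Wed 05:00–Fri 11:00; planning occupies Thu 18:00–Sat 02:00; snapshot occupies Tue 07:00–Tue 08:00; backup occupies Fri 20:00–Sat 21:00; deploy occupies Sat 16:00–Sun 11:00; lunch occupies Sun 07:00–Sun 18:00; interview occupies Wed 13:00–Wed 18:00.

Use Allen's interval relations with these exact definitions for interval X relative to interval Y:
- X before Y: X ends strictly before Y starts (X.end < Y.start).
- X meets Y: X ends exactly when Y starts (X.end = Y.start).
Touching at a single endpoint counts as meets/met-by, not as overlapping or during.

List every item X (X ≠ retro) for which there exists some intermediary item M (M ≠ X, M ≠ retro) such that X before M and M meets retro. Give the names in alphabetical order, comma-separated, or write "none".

Target retro = [Wed 18:00, Fri 19:00].
Intermediaries M with M meets retro: interview.
Via interview — items with X before interview: snapshot.
Union: snapshot.

snapshot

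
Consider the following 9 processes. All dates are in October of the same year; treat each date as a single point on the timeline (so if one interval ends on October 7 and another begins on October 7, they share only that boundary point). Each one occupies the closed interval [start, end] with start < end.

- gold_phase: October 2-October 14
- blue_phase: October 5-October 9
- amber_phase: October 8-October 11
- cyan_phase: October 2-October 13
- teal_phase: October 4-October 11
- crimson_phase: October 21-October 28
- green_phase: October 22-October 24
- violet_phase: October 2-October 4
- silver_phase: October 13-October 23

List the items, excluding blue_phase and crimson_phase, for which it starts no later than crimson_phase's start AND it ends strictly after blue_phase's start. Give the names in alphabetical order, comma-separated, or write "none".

Conditions: its start is no later than crimson_phase's start (X.start <= October 21) AND its end is strictly after blue_phase's start (X.end > October 5).
amber_phase: start October 8 <= October 21? ✓; end October 11 > October 5? ✓ → yes.
cyan_phase: start October 2 <= October 21? ✓; end October 13 > October 5? ✓ → yes.
gold_phase: start October 2 <= October 21? ✓; end October 14 > October 5? ✓ → yes.
green_phase: start October 22 <= October 21? ✗; end October 24 > October 5? ✓ → no.
silver_phase: start October 13 <= October 21? ✓; end October 23 > October 5? ✓ → yes.
teal_phase: start October 4 <= October 21? ✓; end October 11 > October 5? ✓ → yes.
violet_phase: start October 2 <= October 21? ✓; end October 4 > October 5? ✗ → no.
Result: amber_phase, cyan_phase, gold_phase, silver_phase, teal_phase.

amber_phase, cyan_phase, gold_phase, silver_phase, teal_phase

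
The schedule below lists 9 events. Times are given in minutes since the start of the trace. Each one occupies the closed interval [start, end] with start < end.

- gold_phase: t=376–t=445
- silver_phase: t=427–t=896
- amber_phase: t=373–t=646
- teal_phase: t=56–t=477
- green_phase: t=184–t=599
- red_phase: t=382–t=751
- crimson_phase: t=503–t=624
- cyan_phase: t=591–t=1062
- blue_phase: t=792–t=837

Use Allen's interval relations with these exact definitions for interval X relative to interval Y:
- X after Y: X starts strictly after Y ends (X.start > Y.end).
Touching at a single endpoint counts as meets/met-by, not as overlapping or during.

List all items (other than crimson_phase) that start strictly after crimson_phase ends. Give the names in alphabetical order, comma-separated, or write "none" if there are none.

Target crimson_phase = [t=503, t=624].
amber_phase [t=373, t=646] → contains → no.
blue_phase [t=792, t=837] → after → yes.
cyan_phase [t=591, t=1062] → overlapped-by → no.
gold_phase [t=376, t=445] → before → no.
green_phase [t=184, t=599] → overlaps → no.
red_phase [t=382, t=751] → contains → no.
silver_phase [t=427, t=896] → contains → no.
teal_phase [t=56, t=477] → before → no.
Result: blue_phase.

blue_phase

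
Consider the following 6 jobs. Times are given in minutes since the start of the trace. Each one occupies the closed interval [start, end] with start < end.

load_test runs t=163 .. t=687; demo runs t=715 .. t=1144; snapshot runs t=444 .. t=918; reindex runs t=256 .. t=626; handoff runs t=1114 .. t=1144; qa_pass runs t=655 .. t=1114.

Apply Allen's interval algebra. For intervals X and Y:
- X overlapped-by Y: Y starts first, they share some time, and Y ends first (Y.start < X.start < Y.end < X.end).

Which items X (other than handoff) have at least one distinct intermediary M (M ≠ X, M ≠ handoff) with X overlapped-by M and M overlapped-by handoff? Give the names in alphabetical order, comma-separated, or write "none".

Target handoff = [t=1114, t=1144].
Intermediaries M with M overlapped-by handoff: none.
Union: none.

none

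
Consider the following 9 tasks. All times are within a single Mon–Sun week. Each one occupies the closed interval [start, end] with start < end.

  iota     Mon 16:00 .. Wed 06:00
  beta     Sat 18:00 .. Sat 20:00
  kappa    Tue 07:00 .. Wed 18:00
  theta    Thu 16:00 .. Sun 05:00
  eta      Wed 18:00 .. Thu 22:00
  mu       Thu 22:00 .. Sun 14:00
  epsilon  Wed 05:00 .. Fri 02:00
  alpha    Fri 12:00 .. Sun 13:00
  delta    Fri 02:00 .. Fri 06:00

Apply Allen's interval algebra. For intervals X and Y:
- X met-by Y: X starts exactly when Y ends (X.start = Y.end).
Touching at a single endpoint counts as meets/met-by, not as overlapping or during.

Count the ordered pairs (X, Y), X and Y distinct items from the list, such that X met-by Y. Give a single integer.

3

Checking all 72 ordered pairs for relation 'met-by'; matching pairs in alphabetical order:
(delta, epsilon): delta met-by epsilon ✓
(eta, kappa): eta met-by kappa ✓
(mu, eta): mu met-by eta ✓
Count: 3.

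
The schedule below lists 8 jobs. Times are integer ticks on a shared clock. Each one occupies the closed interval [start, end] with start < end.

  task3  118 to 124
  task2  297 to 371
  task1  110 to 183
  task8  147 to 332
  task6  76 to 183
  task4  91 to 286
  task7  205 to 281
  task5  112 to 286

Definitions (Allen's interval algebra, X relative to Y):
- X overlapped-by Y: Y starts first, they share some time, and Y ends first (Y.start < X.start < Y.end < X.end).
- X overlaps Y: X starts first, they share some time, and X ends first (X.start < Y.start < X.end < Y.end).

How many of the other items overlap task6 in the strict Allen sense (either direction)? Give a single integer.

Target task6 = [76, 183].
task1 [110, 183] → finishes → no.
task2 [297, 371] → after → no.
task3 [118, 124] → during → no.
task4 [91, 286] → overlapped-by → counts.
task5 [112, 286] → overlapped-by → counts.
task7 [205, 281] → after → no.
task8 [147, 332] → overlapped-by → counts.
Total: 3.

3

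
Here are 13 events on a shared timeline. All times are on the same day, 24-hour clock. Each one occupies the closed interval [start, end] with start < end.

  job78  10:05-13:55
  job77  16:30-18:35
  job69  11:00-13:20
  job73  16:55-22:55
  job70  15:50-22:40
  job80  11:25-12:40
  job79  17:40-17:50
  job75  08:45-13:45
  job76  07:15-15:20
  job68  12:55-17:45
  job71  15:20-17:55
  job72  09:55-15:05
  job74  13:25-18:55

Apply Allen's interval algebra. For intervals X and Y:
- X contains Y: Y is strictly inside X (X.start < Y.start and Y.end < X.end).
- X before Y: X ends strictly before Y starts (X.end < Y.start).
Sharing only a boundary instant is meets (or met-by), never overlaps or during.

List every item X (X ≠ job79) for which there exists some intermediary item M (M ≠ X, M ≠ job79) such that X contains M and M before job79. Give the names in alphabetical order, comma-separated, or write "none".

job69, job72, job75, job76, job78

Target job79 = [17:40, 17:50].
Intermediaries M with M before job79: job69, job72, job75, job76, job78, job80.
Via job69 — items with X contains job69: job72, job75, job76, job78.
Via job72 — items with X contains job72: job76.
Via job75 — items with X contains job75: job76.
Via job76 — items with X contains job76: none.
Via job78 — items with X contains job78: job72, job76.
Via job80 — items with X contains job80: job69, job72, job75, job76, job78.
Union: job69, job72, job75, job76, job78.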